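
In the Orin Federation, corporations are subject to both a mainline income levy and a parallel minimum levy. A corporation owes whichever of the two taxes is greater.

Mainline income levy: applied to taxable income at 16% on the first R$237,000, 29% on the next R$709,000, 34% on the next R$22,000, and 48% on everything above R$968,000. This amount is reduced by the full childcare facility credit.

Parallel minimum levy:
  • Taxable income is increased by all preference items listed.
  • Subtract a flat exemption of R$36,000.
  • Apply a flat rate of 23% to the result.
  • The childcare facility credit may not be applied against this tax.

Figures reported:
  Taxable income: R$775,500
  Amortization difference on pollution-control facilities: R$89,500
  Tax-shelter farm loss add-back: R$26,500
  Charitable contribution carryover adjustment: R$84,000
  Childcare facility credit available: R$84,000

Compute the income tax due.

Mainline income levy:
  R$237,000 × 16% = R$37,920
  R$538,500 × 29% = R$156,165
  → R$194,085
  Less childcare facility credit R$84,000 → R$110,085

Parallel minimum levy:
  Adjusted income: R$775,500 + R$89,500 + R$26,500 + R$84,000 = R$975,500
  Less exemption R$36,000 → base R$939,500
  R$939,500 × 23% = R$216,085

R$216,085 > R$110,085, so the parallel minimum levy is the binding amount.

R$216,085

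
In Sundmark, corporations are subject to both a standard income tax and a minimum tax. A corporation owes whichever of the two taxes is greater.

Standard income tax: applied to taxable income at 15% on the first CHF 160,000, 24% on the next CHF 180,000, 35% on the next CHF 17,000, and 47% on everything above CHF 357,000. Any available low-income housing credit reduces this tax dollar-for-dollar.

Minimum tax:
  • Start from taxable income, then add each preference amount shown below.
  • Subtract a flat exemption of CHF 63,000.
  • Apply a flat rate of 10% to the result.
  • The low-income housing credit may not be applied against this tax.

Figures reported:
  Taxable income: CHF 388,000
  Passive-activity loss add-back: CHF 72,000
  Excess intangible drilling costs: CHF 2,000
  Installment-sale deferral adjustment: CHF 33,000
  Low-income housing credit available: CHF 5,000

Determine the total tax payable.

Minimum tax:
  Adjusted income: CHF 388,000 + CHF 72,000 + CHF 2,000 + CHF 33,000 = CHF 495,000
  Less exemption CHF 63,000 → base CHF 432,000
  CHF 432,000 × 10% = CHF 43,200

Standard income tax:
  CHF 160,000 × 15% = CHF 24,000
  CHF 180,000 × 24% = CHF 43,200
  CHF 17,000 × 35% = CHF 5,950
  CHF 31,000 × 47% = CHF 14,570
  → CHF 87,720
  Less low-income housing credit CHF 5,000 → CHF 82,720

CHF 82,720 > CHF 43,200, so the standard income tax governs.

CHF 82,720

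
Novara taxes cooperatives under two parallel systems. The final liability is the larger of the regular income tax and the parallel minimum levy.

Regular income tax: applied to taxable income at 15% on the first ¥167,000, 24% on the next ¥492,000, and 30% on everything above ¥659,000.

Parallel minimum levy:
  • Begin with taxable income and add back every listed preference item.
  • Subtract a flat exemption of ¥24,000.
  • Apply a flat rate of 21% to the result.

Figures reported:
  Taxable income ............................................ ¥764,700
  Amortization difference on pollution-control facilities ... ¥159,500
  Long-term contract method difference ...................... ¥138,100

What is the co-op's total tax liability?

¥218,043

Regular income tax:
  ¥167,000 × 15% = ¥25,050
  ¥492,000 × 24% = ¥118,080
  ¥105,700 × 30% = ¥31,710
  → ¥174,840

Parallel minimum levy:
  Adjusted income: ¥764,700 + ¥159,500 + ¥138,100 = ¥1,062,300
  Less exemption ¥24,000 → base ¥1,038,300
  ¥1,038,300 × 21% = ¥218,043

¥218,043 > ¥174,840, so the parallel minimum levy is the binding amount.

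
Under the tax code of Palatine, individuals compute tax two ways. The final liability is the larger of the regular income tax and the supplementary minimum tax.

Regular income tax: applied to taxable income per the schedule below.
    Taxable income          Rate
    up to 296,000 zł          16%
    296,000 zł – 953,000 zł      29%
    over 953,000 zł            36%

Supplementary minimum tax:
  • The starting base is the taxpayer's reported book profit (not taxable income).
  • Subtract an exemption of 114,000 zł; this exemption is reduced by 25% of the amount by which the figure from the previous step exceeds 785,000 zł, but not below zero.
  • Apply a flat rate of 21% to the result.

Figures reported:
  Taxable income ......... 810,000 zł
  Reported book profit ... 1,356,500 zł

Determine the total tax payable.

284,865 zł

Supplementary minimum tax:
  Base (reported book profit): 1,356,500 zł
  Exemption: 25% × (1,356,500 zł − 785,000 zł) = 142,875 zł ≥ 114,000 zł, so the exemption is fully phased out
  Base: 1,356,500 zł − 0 zł = 1,356,500 zł
  1,356,500 zł × 21% = 284,865 zł

Regular income tax:
  296,000 zł × 16% = 47,360 zł
  514,000 zł × 29% = 149,060 zł
  → 196,420 zł

284,865 zł > 196,420 zł, so the supplementary minimum tax is the binding amount.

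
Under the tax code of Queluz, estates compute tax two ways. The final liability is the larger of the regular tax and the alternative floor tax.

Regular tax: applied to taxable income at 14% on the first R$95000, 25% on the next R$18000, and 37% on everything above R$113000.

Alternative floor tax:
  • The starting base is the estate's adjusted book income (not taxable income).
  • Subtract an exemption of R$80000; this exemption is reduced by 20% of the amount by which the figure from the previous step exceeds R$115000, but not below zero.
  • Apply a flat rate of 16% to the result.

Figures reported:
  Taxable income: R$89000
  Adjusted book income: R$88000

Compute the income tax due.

Regular tax:
  R$89000 × 14% = R$12460

Alternative floor tax:
  Base (adjusted book income): R$88000
  Exemption: R$88000 ≤ R$115000, so full R$80000 applies
  Base: R$88000 − R$80000 = R$8000
  R$8000 × 16% = R$1280

R$12460 > R$1280, so the regular tax governs.

R$12460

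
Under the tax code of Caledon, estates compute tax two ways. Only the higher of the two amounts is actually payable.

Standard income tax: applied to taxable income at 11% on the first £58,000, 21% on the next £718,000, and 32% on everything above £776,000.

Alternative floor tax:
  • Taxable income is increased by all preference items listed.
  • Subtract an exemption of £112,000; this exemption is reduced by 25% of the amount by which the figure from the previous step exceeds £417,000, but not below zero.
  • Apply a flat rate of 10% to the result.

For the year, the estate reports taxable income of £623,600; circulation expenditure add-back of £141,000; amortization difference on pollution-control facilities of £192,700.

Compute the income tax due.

£125,156

Standard income tax:
  £58,000 × 11% = £6,380
  £565,600 × 21% = £118,776
  → £125,156

Alternative floor tax:
  Adjusted income: £623,600 + £141,000 + £192,700 = £957,300
  Exemption: 25% × (£957,300 − £417,000) = £135,075 ≥ £112,000, so the exemption is fully phased out
  Base: £957,300 − £0 = £957,300
  £957,300 × 10% = £95,730

£125,156 > £95,730, so the standard income tax governs.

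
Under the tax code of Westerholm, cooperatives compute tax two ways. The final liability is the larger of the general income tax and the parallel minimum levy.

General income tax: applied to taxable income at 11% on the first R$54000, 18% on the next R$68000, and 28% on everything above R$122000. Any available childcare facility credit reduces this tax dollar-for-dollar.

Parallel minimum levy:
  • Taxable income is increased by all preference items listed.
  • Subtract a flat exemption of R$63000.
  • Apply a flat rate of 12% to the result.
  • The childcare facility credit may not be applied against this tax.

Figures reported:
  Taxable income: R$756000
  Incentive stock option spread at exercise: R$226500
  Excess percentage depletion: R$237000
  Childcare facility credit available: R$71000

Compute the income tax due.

R$138780

General income tax:
  R$54000 × 11% = R$5940
  R$68000 × 18% = R$12240
  R$634000 × 28% = R$177520
  → R$195700
  Less childcare facility credit R$71000 → R$124700

Parallel minimum levy:
  Adjusted income: R$756000 + R$226500 + R$237000 = R$1219500
  Less exemption R$63000 → base R$1156500
  R$1156500 × 12% = R$138780

R$138780 > R$124700, so the parallel minimum levy is the binding amount.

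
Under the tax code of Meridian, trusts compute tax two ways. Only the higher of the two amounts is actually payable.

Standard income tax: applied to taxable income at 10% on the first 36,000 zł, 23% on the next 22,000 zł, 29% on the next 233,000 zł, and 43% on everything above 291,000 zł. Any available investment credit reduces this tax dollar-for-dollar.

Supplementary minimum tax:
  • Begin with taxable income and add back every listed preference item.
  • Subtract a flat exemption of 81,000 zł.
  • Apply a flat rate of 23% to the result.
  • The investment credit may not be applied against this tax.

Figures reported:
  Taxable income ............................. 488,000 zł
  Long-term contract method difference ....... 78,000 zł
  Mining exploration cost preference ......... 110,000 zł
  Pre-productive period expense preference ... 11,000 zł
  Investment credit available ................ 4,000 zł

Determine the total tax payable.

156,940 zł

Supplementary minimum tax:
  Adjusted income: 488,000 zł + 78,000 zł + 110,000 zł + 11,000 zł = 687,000 zł
  Less exemption 81,000 zł → base 606,000 zł
  606,000 zł × 23% = 139,380 zł

Standard income tax:
  36,000 zł × 10% = 3,600 zł
  22,000 zł × 23% = 5,060 zł
  233,000 zł × 29% = 67,570 zł
  197,000 zł × 43% = 84,710 zł
  → 160,940 zł
  Less investment credit 4,000 zł → 156,940 zł

156,940 zł > 139,380 zł, so the standard income tax governs.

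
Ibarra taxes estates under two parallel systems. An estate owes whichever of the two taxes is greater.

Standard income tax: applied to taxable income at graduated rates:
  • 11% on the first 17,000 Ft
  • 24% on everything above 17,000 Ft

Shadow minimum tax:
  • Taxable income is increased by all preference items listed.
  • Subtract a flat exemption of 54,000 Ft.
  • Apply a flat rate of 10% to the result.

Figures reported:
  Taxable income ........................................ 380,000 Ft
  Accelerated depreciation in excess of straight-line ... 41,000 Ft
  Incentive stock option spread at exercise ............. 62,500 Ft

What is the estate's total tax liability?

Standard income tax:
  17,000 Ft × 11% = 1,870 Ft
  363,000 Ft × 24% = 87,120 Ft
  → 88,990 Ft

Shadow minimum tax:
  Adjusted income: 380,000 Ft + 41,000 Ft + 62,500 Ft = 483,500 Ft
  Less exemption 54,000 Ft → base 429,500 Ft
  429,500 Ft × 10% = 42,950 Ft

88,990 Ft > 42,950 Ft, so the standard income tax governs.

88,990 Ft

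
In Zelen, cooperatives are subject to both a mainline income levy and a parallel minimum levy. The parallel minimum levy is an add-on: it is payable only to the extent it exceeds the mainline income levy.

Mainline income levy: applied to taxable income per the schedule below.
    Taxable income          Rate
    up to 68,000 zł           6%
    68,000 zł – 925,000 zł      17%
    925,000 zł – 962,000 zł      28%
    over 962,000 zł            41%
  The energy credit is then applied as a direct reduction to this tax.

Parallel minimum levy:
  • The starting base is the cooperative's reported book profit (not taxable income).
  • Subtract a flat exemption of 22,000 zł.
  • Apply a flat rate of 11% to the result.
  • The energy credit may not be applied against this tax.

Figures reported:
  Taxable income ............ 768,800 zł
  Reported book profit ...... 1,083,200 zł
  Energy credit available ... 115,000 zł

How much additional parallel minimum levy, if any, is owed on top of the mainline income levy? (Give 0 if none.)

108,516 zł

Mainline income levy:
  68,000 zł × 6% = 4,080 zł
  700,800 zł × 17% = 119,136 zł
  → 123,216 zł
  Less energy credit 115,000 zł → 8,216 zł

Parallel minimum levy:
  Base (reported book profit): 1,083,200 zł
  Less exemption 22,000 zł → base 1,061,200 zł
  1,061,200 zł × 11% = 116,732 zł

Excess of parallel minimum levy over mainline income levy: 116,732 zł − 8,216 zł = 108,516 zł.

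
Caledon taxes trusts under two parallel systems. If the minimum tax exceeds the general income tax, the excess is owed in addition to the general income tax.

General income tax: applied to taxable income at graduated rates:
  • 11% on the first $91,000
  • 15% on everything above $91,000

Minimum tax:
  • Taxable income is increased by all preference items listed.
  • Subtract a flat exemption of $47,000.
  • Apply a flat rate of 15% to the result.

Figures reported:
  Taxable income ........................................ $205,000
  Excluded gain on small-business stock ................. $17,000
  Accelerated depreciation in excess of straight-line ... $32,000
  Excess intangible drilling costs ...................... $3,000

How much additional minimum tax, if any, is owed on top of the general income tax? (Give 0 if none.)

$4,390

Minimum tax:
  Adjusted income: $205,000 + $17,000 + $32,000 + $3,000 = $257,000
  Less exemption $47,000 → base $210,000
  $210,000 × 15% = $31,500

General income tax:
  $91,000 × 11% = $10,010
  $114,000 × 15% = $17,100
  → $27,110

Excess of minimum tax over general income tax: $31,500 − $27,110 = $4,390.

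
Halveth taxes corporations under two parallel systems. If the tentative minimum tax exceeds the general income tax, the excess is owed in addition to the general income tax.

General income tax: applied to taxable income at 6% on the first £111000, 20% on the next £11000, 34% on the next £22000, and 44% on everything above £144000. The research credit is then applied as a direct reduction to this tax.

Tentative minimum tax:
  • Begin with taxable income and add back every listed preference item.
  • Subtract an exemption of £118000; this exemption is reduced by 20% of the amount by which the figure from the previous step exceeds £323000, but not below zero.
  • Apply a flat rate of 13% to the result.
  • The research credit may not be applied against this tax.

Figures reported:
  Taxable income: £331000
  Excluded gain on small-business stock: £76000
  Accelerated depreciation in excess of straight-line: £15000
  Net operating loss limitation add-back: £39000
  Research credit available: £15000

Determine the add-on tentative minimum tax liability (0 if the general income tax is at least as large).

£0

Tentative minimum tax:
  Adjusted income: £331000 + £76000 + £15000 + £39000 = £461000
  Exemption: £118000 − 20% × (£461000 − £323000) = £118000 − £27600 = £90400
  Base: £461000 − £90400 = £370600
  £370600 × 13% = £48178

General income tax:
  £111000 × 6% = £6660
  £11000 × 20% = £2200
  £22000 × 34% = £7480
  £187000 × 44% = £82280
  → £98620
  Less research credit £15000 → £83620

£48178 ≤ £83620, so no add-on is due.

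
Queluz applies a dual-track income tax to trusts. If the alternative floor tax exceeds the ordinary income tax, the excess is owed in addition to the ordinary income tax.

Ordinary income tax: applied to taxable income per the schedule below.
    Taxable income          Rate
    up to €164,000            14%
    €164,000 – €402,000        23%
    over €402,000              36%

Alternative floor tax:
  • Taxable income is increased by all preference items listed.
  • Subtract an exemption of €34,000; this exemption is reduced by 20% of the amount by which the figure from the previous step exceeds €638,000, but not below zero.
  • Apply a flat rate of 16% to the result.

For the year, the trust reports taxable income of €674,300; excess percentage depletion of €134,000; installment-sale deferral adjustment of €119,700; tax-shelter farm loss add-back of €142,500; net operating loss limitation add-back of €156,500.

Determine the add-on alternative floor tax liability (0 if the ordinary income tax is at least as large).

€20,592

Alternative floor tax:
  Adjusted income: €674,300 + €134,000 + €119,700 + €142,500 + €156,500 = €1,227,000
  Exemption: 20% × (€1,227,000 − €638,000) = €117,800 ≥ €34,000, so the exemption is fully phased out
  Base: €1,227,000 − €0 = €1,227,000
  €1,227,000 × 16% = €196,320

Ordinary income tax:
  €164,000 × 14% = €22,960
  €238,000 × 23% = €54,740
  €272,300 × 36% = €98,028
  → €175,728

Excess of alternative floor tax over ordinary income tax: €196,320 − €175,728 = €20,592.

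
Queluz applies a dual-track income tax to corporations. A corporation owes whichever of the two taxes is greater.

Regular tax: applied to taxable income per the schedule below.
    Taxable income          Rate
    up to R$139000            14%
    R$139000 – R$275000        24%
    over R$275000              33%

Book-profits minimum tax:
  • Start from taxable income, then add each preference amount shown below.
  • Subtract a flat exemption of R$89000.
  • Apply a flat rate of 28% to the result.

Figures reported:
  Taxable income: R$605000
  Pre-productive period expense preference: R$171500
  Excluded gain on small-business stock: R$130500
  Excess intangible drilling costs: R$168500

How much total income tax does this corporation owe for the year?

Regular tax:
  R$139000 × 14% = R$19460
  R$136000 × 24% = R$32640
  R$330000 × 33% = R$108900
  → R$161000

Book-profits minimum tax:
  Adjusted income: R$605000 + R$171500 + R$130500 + R$168500 = R$1075500
  Less exemption R$89000 → base R$986500
  R$986500 × 28% = R$276220

R$276220 > R$161000, so the book-profits minimum tax is the binding amount.

R$276220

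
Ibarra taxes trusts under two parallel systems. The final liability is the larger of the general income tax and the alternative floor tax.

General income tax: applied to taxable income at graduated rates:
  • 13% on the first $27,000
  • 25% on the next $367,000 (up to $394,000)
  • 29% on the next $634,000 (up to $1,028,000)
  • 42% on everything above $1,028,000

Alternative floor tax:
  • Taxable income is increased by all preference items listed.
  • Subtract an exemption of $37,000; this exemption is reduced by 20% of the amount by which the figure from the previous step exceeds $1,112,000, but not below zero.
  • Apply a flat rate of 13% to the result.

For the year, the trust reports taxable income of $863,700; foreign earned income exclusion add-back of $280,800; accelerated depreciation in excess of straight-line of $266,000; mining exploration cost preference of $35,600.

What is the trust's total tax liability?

$231,473

Alternative floor tax:
  Adjusted income: $863,700 + $280,800 + $266,000 + $35,600 = $1,446,100
  Exemption: 20% × ($1,446,100 − $1,112,000) = $66,820 ≥ $37,000, so the exemption is fully phased out
  Base: $1,446,100 − $0 = $1,446,100
  $1,446,100 × 13% = $187,993

General income tax:
  $27,000 × 13% = $3,510
  $367,000 × 25% = $91,750
  $469,700 × 29% = $136,213
  → $231,473

$231,473 > $187,993, so the general income tax governs.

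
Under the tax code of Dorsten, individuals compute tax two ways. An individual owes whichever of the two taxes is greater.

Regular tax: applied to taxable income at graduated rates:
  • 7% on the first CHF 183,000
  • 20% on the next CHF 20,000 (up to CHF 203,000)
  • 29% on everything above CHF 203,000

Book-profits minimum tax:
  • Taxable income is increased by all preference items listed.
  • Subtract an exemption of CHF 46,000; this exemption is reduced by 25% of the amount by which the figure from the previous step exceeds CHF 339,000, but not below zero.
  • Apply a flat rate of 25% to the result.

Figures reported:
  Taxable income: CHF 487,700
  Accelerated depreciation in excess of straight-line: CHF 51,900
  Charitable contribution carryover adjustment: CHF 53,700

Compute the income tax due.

CHF 148,325

Regular tax:
  CHF 183,000 × 7% = CHF 12,810
  CHF 20,000 × 20% = CHF 4,000
  CHF 284,700 × 29% = CHF 82,563
  → CHF 99,373

Book-profits minimum tax:
  Adjusted income: CHF 487,700 + CHF 51,900 + CHF 53,700 = CHF 593,300
  Exemption: 25% × (CHF 593,300 − CHF 339,000) = CHF 63,575 ≥ CHF 46,000, so the exemption is fully phased out
  Base: CHF 593,300 − CHF 0 = CHF 593,300
  CHF 593,300 × 25% = CHF 148,325

CHF 148,325 > CHF 99,373, so the book-profits minimum tax is the binding amount.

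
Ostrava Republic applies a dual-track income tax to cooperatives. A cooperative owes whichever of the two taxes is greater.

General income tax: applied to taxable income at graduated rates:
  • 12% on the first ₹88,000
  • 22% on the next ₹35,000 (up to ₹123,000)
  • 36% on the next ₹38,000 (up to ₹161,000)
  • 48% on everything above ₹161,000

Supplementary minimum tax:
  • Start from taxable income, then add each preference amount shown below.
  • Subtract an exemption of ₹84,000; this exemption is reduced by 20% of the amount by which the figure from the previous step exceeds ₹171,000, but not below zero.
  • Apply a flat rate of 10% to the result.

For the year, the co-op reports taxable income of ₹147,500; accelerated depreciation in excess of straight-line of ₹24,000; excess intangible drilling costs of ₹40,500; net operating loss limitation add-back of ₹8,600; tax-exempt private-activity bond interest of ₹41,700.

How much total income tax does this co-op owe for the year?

₹27,080

General income tax:
  ₹88,000 × 12% = ₹10,560
  ₹35,000 × 22% = ₹7,700
  ₹24,500 × 36% = ₹8,820
  → ₹27,080

Supplementary minimum tax:
  Adjusted income: ₹147,500 + ₹24,000 + ₹40,500 + ₹8,600 + ₹41,700 = ₹262,300
  Exemption: ₹84,000 − 20% × (₹262,300 − ₹171,000) = ₹84,000 − ₹18,260 = ₹65,740
  Base: ₹262,300 − ₹65,740 = ₹196,560
  ₹196,560 × 10% = ₹19,656

₹27,080 > ₹19,656, so the general income tax governs.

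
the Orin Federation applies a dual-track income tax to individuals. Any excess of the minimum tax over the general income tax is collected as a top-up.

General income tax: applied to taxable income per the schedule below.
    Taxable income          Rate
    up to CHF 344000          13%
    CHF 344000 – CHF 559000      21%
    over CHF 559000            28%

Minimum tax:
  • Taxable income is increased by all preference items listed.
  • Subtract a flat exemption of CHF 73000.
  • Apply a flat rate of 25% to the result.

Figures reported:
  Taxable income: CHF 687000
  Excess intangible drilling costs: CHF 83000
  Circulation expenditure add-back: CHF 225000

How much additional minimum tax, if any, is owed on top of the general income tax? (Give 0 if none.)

CHF 104790

Minimum tax:
  Adjusted income: CHF 687000 + CHF 83000 + CHF 225000 = CHF 995000
  Less exemption CHF 73000 → base CHF 922000
  CHF 922000 × 25% = CHF 230500

General income tax:
  CHF 344000 × 13% = CHF 44720
  CHF 215000 × 21% = CHF 45150
  CHF 128000 × 28% = CHF 35840
  → CHF 125710

Excess of minimum tax over general income tax: CHF 230500 − CHF 125710 = CHF 104790.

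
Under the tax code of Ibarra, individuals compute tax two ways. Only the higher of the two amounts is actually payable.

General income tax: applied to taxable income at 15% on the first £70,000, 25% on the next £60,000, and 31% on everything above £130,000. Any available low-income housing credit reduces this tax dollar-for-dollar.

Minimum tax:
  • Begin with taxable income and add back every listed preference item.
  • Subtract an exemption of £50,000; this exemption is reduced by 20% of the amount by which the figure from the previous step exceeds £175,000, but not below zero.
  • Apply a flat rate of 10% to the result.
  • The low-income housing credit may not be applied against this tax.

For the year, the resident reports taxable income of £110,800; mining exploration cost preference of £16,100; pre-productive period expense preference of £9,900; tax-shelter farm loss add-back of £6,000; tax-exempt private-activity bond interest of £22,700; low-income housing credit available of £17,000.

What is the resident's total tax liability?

£11,550

Minimum tax:
  Adjusted income: £110,800 + £16,100 + £9,900 + £6,000 + £22,700 = £165,500
  Exemption: £165,500 ≤ £175,000, so full £50,000 applies
  Base: £165,500 − £50,000 = £115,500
  £115,500 × 10% = £11,550

General income tax:
  £70,000 × 15% = £10,500
  £40,800 × 25% = £10,200
  → £20,700
  Less low-income housing credit £17,000 → £3,700

£11,550 > £3,700, so the minimum tax is the binding amount.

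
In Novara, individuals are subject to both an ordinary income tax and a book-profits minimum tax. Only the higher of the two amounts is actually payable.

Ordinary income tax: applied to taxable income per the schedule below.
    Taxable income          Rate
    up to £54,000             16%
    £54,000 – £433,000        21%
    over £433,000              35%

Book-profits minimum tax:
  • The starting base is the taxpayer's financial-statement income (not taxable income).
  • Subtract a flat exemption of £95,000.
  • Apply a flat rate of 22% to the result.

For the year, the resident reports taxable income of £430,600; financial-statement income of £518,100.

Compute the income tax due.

£93,082

Book-profits minimum tax:
  Base (financial-statement income): £518,100
  Less exemption £95,000 → base £423,100
  £423,100 × 22% = £93,082

Ordinary income tax:
  £54,000 × 16% = £8,640
  £376,600 × 21% = £79,086
  → £87,726

£93,082 > £87,726, so the book-profits minimum tax is the binding amount.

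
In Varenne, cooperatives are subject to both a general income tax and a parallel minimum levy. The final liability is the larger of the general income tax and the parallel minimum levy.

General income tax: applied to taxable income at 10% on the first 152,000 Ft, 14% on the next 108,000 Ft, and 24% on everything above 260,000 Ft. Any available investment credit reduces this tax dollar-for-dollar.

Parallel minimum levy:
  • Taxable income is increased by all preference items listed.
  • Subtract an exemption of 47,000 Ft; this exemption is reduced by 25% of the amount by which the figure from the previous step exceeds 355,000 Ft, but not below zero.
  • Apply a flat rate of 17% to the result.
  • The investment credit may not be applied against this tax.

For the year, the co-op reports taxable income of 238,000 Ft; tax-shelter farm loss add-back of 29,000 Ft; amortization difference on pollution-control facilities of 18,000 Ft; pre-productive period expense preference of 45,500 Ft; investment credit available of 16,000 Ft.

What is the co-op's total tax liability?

48,195 Ft

Parallel minimum levy:
  Adjusted income: 238,000 Ft + 29,000 Ft + 18,000 Ft + 45,500 Ft = 330,500 Ft
  Exemption: 330,500 Ft ≤ 355,000 Ft, so full 47,000 Ft applies
  Base: 330,500 Ft − 47,000 Ft = 283,500 Ft
  283,500 Ft × 17% = 48,195 Ft

General income tax:
  152,000 Ft × 10% = 15,200 Ft
  86,000 Ft × 14% = 12,040 Ft
  → 27,240 Ft
  Less investment credit 16,000 Ft → 11,240 Ft

48,195 Ft > 11,240 Ft, so the parallel minimum levy is the binding amount.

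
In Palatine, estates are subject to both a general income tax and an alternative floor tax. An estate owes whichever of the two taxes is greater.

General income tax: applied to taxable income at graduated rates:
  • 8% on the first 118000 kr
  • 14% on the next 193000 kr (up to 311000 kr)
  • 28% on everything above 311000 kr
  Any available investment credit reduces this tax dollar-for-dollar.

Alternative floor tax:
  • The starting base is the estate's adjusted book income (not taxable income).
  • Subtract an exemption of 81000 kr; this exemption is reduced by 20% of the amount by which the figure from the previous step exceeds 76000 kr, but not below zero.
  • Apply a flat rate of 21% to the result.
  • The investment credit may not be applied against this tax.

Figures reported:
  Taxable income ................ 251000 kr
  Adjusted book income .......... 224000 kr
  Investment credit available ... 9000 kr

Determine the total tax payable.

36246 kr

Alternative floor tax:
  Base (adjusted book income): 224000 kr
  Exemption: 81000 kr − 20% × (224000 kr − 76000 kr) = 81000 kr − 29600 kr = 51400 kr
  Base: 224000 kr − 51400 kr = 172600 kr
  172600 kr × 21% = 36246 kr

General income tax:
  118000 kr × 8% = 9440 kr
  133000 kr × 14% = 18620 kr
  → 28060 kr
  Less investment credit 9000 kr → 19060 kr

36246 kr > 19060 kr, so the alternative floor tax is the binding amount.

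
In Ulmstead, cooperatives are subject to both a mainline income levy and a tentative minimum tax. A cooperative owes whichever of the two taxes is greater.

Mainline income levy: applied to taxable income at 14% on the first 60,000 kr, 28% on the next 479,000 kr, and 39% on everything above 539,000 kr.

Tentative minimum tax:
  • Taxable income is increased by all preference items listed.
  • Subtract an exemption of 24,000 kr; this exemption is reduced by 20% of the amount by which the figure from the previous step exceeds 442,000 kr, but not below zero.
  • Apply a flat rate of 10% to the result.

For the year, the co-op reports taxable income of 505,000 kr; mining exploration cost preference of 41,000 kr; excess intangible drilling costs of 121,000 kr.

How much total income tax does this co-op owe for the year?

133,000 kr

Tentative minimum tax:
  Adjusted income: 505,000 kr + 41,000 kr + 121,000 kr = 667,000 kr
  Exemption: 20% × (667,000 kr − 442,000 kr) = 45,000 kr ≥ 24,000 kr, so the exemption is fully phased out
  Base: 667,000 kr − 0 kr = 667,000 kr
  667,000 kr × 10% = 66,700 kr

Mainline income levy:
  60,000 kr × 14% = 8,400 kr
  445,000 kr × 28% = 124,600 kr
  → 133,000 kr

133,000 kr > 66,700 kr, so the mainline income levy governs.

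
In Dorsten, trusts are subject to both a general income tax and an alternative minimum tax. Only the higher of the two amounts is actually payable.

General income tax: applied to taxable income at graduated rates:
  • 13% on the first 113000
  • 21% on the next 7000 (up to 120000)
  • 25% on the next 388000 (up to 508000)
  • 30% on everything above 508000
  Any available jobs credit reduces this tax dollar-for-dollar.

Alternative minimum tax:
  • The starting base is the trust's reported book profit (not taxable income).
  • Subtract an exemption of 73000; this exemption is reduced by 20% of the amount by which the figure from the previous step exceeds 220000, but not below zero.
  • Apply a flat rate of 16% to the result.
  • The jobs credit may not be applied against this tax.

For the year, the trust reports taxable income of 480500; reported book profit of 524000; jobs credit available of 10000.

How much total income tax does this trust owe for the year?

96285

Alternative minimum tax:
  Base (reported book profit): 524000
  Exemption: 73000 − 20% × (524000 − 220000) = 73000 − 60800 = 12200
  Base: 524000 − 12200 = 511800
  511800 × 16% = 81888

General income tax:
  113000 × 13% = 14690
  7000 × 21% = 1470
  360500 × 25% = 90125
  → 106285
  Less jobs credit 10000 → 96285

96285 > 81888, so the general income tax governs.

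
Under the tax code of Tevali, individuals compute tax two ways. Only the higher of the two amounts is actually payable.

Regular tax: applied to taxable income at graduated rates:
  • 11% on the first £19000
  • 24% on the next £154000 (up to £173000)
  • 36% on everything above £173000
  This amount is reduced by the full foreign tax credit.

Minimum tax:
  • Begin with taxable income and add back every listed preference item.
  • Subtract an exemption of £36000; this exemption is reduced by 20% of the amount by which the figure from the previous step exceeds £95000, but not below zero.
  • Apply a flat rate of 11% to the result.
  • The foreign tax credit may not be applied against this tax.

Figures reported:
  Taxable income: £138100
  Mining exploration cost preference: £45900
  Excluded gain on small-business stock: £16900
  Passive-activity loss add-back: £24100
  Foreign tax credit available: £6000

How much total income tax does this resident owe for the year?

Minimum tax:
  Adjusted income: £138100 + £45900 + £16900 + £24100 = £225000
  Exemption: £36000 − 20% × (£225000 − £95000) = £36000 − £26000 = £10000
  Base: £225000 − £10000 = £215000
  £215000 × 11% = £23650

Regular tax:
  £19000 × 11% = £2090
  £119100 × 24% = £28584
  → £30674
  Less foreign tax credit £6000 → £24674

£24674 > £23650, so the regular tax governs.

£24674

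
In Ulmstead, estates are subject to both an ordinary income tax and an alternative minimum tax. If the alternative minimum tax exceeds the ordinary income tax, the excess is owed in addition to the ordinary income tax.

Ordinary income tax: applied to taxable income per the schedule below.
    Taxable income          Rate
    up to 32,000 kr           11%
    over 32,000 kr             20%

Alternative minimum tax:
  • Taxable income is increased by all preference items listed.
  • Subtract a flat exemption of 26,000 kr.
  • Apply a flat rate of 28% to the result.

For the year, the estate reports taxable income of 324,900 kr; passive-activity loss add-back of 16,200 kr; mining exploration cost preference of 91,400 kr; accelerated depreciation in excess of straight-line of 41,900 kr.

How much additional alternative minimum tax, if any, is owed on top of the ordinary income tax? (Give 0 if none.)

63,452 kr

Alternative minimum tax:
  Adjusted income: 324,900 kr + 16,200 kr + 91,400 kr + 41,900 kr = 474,400 kr
  Less exemption 26,000 kr → base 448,400 kr
  448,400 kr × 28% = 125,552 kr

Ordinary income tax:
  32,000 kr × 11% = 3,520 kr
  292,900 kr × 20% = 58,580 kr
  → 62,100 kr

Excess of alternative minimum tax over ordinary income tax: 125,552 kr − 62,100 kr = 63,452 kr.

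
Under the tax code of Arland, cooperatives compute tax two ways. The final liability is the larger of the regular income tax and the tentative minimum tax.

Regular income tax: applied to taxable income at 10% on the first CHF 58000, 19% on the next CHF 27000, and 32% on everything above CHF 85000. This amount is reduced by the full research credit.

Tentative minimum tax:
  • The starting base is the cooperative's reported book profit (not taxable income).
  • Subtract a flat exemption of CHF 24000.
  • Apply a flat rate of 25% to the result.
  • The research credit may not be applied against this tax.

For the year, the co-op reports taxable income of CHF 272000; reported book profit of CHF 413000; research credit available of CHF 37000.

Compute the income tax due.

Regular income tax:
  CHF 58000 × 10% = CHF 5800
  CHF 27000 × 19% = CHF 5130
  CHF 187000 × 32% = CHF 59840
  → CHF 70770
  Less research credit CHF 37000 → CHF 33770

Tentative minimum tax:
  Base (reported book profit): CHF 413000
  Less exemption CHF 24000 → base CHF 389000
  CHF 389000 × 25% = CHF 97250

CHF 97250 > CHF 33770, so the tentative minimum tax is the binding amount.

CHF 97250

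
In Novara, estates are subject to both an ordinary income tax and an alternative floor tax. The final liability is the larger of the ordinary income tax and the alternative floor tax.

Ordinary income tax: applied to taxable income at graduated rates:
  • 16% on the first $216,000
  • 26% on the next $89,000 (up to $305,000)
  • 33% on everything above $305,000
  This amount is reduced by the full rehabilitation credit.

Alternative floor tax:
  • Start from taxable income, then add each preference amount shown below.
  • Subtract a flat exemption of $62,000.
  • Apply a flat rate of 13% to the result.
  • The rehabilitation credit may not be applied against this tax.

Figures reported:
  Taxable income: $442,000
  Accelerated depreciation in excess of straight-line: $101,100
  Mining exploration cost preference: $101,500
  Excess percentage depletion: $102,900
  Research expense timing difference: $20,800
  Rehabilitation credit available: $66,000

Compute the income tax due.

$91,819

Ordinary income tax:
  $216,000 × 16% = $34,560
  $89,000 × 26% = $23,140
  $137,000 × 33% = $45,210
  → $102,910
  Less rehabilitation credit $66,000 → $36,910

Alternative floor tax:
  Adjusted income: $442,000 + $101,100 + $101,500 + $102,900 + $20,800 = $768,300
  Less exemption $62,000 → base $706,300
  $706,300 × 13% = $91,819

$91,819 > $36,910, so the alternative floor tax is the binding amount.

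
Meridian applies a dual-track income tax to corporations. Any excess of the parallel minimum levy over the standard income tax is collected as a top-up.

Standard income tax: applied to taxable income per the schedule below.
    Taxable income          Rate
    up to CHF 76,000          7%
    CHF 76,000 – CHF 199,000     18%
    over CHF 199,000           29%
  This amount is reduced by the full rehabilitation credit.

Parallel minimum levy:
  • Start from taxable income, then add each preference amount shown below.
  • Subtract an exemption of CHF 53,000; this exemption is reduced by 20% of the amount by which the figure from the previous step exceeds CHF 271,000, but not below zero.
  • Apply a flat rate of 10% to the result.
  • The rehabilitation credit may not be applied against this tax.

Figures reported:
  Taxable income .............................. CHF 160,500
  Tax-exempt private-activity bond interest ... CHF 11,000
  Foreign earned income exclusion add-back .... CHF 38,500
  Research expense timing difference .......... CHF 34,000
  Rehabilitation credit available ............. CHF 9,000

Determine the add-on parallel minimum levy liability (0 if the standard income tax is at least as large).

Standard income tax:
  CHF 76,000 × 7% = CHF 5,320
  CHF 84,500 × 18% = CHF 15,210
  → CHF 20,530
  Less rehabilitation credit CHF 9,000 → CHF 11,530

Parallel minimum levy:
  Adjusted income: CHF 160,500 + CHF 11,000 + CHF 38,500 + CHF 34,000 = CHF 244,000
  Exemption: CHF 244,000 ≤ CHF 271,000, so full CHF 53,000 applies
  Base: CHF 244,000 − CHF 53,000 = CHF 191,000
  CHF 191,000 × 10% = CHF 19,100

Excess of parallel minimum levy over standard income tax: CHF 19,100 − CHF 11,530 = CHF 7,570.

CHF 7,570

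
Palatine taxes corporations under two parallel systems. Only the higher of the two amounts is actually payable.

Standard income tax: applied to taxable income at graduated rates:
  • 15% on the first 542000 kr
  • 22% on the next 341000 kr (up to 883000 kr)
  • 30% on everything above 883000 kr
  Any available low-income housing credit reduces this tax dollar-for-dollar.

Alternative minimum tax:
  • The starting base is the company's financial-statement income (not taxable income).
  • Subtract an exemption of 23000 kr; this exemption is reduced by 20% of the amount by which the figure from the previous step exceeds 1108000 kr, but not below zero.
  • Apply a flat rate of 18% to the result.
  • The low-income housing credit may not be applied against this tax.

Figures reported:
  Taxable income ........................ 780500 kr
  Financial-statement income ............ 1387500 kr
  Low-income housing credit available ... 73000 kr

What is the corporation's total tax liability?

249750 kr

Standard income tax:
  542000 kr × 15% = 81300 kr
  238500 kr × 22% = 52470 kr
  → 133770 kr
  Less low-income housing credit 73000 kr → 60770 kr

Alternative minimum tax:
  Base (financial-statement income): 1387500 kr
  Exemption: 20% × (1387500 kr − 1108000 kr) = 55900 kr ≥ 23000 kr, so the exemption is fully phased out
  Base: 1387500 kr − 0 kr = 1387500 kr
  1387500 kr × 18% = 249750 kr

249750 kr > 60770 kr, so the alternative minimum tax is the binding amount.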